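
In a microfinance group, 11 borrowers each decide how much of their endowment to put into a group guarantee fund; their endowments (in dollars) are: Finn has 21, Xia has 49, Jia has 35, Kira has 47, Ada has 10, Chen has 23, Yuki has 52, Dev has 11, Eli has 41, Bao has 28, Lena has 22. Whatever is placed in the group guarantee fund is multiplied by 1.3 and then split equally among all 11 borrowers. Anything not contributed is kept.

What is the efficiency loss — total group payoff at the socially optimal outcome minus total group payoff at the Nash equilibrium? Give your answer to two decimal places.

The private return per contributed unit is 1.3/11 = 0.1182 < 1 for every player regardless of endowment, so the Nash equilibrium is zero contribution and the group total is Σ E_j = 21 + 49 + 35 + 47 + 10 + 23 + 52 + 11 + 41 + 28 + 22 = 339.
Each contributed unit returns 1.300 to the group, so the social optimum is full contribution by everyone: group total = 1.300 × 339 = 440.70.
Efficiency loss = (1.300 − 1) × 339 = 101.70.

101.70 dollars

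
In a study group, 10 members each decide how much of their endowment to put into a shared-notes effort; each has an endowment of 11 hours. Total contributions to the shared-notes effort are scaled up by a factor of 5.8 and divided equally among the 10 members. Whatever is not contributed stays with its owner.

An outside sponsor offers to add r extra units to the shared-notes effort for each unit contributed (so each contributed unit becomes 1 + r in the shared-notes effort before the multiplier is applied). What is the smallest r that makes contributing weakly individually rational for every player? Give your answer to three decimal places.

With matching at rate r, one contributed unit becomes (1 + r) in the shared-notes effort and returns 5.8 × (1 + r) / 10 to the contributor.
Setting this equal to 1: 1 + r = 10/5.8 = 1.7241.
So the minimum matching rate is r = 1.7241 − 1 = 0.724.

0.724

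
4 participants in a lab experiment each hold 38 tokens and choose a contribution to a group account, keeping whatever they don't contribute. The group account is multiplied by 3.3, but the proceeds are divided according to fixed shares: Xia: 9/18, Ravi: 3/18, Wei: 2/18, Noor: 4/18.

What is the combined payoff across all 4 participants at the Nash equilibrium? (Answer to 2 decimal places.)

For player j, contributing a unit is worthwhile iff 3.3 × (j's share) ≥ 1, i.e. iff j's share is at least 0.3030.
Xia alone (share 9/18) is above the threshold, contributing 38; the remaining 3 contribute 0. Total contributed: 38.
The group account pays out 3.3 × 38 = 125.40 in total (split across the unequal shares, but the aggregate is all that matters for the group sum).
The 3 free-riders keep 38 each, adding 114. Group total = 114 + 125.40 = 239.40.

239.40 tokens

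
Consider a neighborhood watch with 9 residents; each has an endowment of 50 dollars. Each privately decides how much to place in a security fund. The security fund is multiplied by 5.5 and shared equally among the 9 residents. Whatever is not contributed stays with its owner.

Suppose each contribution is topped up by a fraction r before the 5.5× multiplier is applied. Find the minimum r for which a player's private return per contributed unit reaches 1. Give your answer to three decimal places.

0.636

With matching at rate r, one contributed unit becomes (1 + r) in the security fund and returns 5.5 × (1 + r) / 9 to the contributor.
Setting this equal to 1: 1 + r = 9/5.5 = 1.6364.
So the minimum matching rate is r = 1.6364 − 1 = 0.636.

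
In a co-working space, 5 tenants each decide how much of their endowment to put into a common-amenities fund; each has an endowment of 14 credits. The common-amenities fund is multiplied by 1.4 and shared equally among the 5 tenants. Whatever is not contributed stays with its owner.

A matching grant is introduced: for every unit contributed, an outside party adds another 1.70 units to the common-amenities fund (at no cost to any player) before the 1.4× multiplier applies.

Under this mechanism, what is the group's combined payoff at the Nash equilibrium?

70.00 credits

Even with the mechanism, each unit contributed returns only 1.4 × 2.70 / 5 = 0.7560 per unit of net cost, so contributing nothing is still dominant.
Everyone keeps their endowment and the group total is 5 × 14 = 70.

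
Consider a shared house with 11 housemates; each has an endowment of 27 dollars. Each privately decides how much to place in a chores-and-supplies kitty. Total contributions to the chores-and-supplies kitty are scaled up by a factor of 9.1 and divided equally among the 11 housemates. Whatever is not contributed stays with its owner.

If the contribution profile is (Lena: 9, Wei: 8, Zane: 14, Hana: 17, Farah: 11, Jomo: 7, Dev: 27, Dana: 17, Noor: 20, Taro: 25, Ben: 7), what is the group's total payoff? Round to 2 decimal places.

1609.20 dollars

Total contributed: 9 + 8 + 14 + 17 + 11 + 7 + 27 + 17 + 20 + 25 + 7 = 162; total kept: 11 × 27 − 162 = 135.
The chores-and-supplies kitty pays out 9.1 × 162 = 1474.20 in aggregate.
Group total = 135 + 1474.20 = 1609.20.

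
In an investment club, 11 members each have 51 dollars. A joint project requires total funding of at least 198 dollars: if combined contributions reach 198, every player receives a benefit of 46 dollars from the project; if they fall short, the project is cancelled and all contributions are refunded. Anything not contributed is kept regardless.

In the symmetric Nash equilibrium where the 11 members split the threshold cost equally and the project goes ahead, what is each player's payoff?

79 dollars

Equal share of the threshold: 198/11 = 18.
At this profile no one gains by cutting their contribution: any cut drops the total below 198, the project is cancelled, contributions are refunded, and the deviator ends with 51, which is less than 51 − 18 + 46 = 79. Contributing more than 18 just wastes the excess. So contributing exactly 18 is a best response.
Each player's payoff: 51 − 18 + 46 = 79.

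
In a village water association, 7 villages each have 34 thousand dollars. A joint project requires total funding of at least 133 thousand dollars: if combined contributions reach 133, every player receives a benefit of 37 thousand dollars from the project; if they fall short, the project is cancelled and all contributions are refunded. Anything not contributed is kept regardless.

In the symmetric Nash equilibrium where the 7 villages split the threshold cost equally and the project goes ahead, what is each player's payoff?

52 thousand dollars

Equal share of the threshold: 133/7 = 19.
At this profile no one gains by cutting their contribution: any cut drops the total below 133, the project is cancelled, contributions are refunded, and the deviator ends with 34, which is less than 34 − 19 + 37 = 52. Contributing more than 19 just wastes the excess. So contributing exactly 19 is a best response.
Each player's payoff: 34 − 19 + 37 = 52.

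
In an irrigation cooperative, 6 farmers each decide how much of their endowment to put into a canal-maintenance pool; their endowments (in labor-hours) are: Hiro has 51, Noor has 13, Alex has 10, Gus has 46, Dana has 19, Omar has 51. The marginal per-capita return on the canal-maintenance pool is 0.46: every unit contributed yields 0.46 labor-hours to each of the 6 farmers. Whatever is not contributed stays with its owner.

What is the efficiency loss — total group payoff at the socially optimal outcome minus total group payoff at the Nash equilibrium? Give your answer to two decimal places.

The private return per contributed unit is 0.46 < 1 for everyone, so the Nash equilibrium is zero contribution and the group total is Σ E_j = 51 + 13 + 10 + 46 + 19 + 51 = 190.
Each contributed unit returns 2.760 to the group, so the social optimum is full contribution by everyone: group total = 2.760 × 190 = 524.40.
Efficiency loss = (2.760 − 1) × 190 = 334.40.

334.40 labor-hours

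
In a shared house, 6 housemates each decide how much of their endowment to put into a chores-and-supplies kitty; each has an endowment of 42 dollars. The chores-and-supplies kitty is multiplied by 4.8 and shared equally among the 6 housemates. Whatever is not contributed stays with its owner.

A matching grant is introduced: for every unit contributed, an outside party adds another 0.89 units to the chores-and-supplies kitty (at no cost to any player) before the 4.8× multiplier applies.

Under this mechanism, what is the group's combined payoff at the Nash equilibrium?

2286.14 dollars

Under the mechanism each unit contributed yields 4.8 × 1.89 / 6 = 1.5120 back to its contributor per unit of net cost, which exceeds 1, making full contribution the dominant choice for everyone.
At the Nash equilibrium everyone contributes 42. Group total payoff = 4.8 × 1.89 × 252 = 2286.14.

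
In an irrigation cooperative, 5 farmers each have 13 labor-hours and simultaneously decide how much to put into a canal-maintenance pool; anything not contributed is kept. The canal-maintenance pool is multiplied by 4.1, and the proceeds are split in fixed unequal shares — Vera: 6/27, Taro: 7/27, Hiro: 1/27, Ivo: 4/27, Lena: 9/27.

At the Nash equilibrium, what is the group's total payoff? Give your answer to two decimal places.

For player j, contributing a unit is worthwhile iff 4.1 × (j's share) ≥ 1, i.e. iff j's share is at least 0.2439.
The shares above 0.2439 belong to Taro and Lena, contributing 13 each; the remaining 3 contribute 0. Total contributed: 26.
The canal-maintenance pool pays out 4.1 × 26 = 106.60 in total (split across the unequal shares, but the aggregate is all that matters for the group sum).
The 3 free-riders keep 13 each, adding 39. Group total = 39 + 106.60 = 145.60.

145.60 labor-hours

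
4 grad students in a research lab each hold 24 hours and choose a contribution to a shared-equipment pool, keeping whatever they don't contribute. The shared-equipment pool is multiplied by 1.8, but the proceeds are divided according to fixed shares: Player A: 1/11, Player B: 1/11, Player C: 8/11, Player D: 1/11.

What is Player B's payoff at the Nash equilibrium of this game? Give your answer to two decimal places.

A player with share s gets back 1.8·s per unit contributed, so full contribution is dominant for anyone with s > 1/1.8 = 0.5556 and zero contribution is dominant for anyone below.
Only Player C (8/11) clears that bar, contributing 24; the remaining 3 contribute 0. Total contributed: 24.
Player B keeps 24 and receives 1.8 × 24 × 1/11 = 3.93 from the shared-equipment pool, for a payoff of 27.93.

27.93 hours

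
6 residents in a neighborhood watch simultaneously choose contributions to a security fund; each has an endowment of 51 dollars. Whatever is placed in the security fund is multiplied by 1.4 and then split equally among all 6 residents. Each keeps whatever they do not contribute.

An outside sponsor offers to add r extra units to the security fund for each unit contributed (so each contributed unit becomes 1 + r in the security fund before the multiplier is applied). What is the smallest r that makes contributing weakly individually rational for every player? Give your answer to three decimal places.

3.286

With matching at rate r, one contributed unit becomes (1 + r) in the security fund and returns 1.4 × (1 + r) / 6 to the contributor.
Setting this equal to 1: 1 + r = 6/1.4 = 4.2857.
So the minimum matching rate is r = 4.2857 − 1 = 3.286.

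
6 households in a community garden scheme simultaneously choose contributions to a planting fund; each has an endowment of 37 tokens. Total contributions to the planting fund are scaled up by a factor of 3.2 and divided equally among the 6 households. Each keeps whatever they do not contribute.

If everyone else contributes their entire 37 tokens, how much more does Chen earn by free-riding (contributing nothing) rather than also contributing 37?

Switching from a contribution of 37 to 0 lets Chen keep an extra 37 tokens, but lowers the planting fund by 37, which costs Chen their own share of that drop: 3.2/6 × 37 = 19.73.
Net gain = 37 − 19.73 = 17.27. The private return per contributed unit (0.5333) is below 1, so free-riding is indeed the best response regardless of what the others do.

17.27 tokens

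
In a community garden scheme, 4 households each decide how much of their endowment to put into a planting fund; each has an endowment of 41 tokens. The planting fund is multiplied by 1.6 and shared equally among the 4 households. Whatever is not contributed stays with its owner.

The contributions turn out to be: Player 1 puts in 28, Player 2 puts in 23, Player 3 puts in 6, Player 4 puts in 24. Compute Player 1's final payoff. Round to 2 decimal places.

45.40 tokens

Total contributed: 28 + 23 + 6 + 24 = 81.
Each receives 1.6 × 81 / 4 = 32.40 from the planting fund.
Player 1 keeps 41 − 28 = 13, so Player 1's payoff is 13 + 32.40 = 45.40.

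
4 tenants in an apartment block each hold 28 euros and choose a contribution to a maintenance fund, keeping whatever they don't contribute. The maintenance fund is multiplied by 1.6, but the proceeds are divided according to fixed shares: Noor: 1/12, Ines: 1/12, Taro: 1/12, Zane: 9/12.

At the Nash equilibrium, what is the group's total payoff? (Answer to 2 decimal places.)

128.80 euros

A player with share s gets back 1.6·s per unit contributed, so full contribution is dominant for anyone with s > 1/1.6 = 0.6250 and zero contribution is dominant for anyone below.
The only share above 0.6250 is Zane's 9/12, contributing 28; the remaining 3 contribute 0. Total contributed: 28.
The maintenance fund pays out 1.6 × 28 = 44.80 in total (split across the unequal shares, but the aggregate is all that matters for the group sum).
The 3 free-riders keep 28 each, adding 84. Group total = 84 + 44.80 = 128.80.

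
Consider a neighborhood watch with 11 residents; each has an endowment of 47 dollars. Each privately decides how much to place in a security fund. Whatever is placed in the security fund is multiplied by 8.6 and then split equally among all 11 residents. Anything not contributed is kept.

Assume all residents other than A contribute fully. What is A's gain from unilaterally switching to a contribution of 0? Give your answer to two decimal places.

10.25 dollars

Switching from a contribution of 47 to 0 lets A keep an extra 47 dollars, but lowers the security fund by 47, which costs A their own share of that drop: 8.6/11 × 47 = 36.75.
Net gain = 47 − 36.75 = 10.25. The private return per contributed unit (0.7818) is below 1, so free-riding is indeed the best response regardless of what the others do.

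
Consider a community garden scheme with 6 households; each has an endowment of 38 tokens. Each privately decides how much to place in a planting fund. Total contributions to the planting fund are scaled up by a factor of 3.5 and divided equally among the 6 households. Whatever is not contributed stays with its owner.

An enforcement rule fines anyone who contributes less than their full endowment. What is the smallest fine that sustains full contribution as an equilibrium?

15.83 tokens

Given the others contribute fully, the best deviation is to contribute 0 (any partial contribution still incurs the fine and gives up units whose private return 0.5833 is below 1).
Deviating from 38 to 0 saves 38 tokens but forfeits the deviator's share of the drop in the planting fund: 3.5/6 × 38 = 22.17.
So the deviation gain is 38 − 22.17 = 15.83, and the fine must be at least 15.83 tokens to wipe it out.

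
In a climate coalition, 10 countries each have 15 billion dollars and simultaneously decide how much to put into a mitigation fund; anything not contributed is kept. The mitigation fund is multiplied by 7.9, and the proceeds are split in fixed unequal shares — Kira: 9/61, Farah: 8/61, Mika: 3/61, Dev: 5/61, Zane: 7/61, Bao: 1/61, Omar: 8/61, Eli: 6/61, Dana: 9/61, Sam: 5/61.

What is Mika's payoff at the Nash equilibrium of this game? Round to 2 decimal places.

38.31 billion dollars

A player with share s gets back 7.9·s per unit contributed, so full contribution is dominant for anyone with s > 1/7.9 = 0.1266 and zero contribution is dominant for anyone below.
Kira, Farah, Omar and Dana are above the threshold, contributing 15 each; the remaining 6 contribute 0. Total contributed: 60.
Mika keeps 15 and receives 7.9 × 60 × 3/61 = 23.31 from the mitigation fund, for a payoff of 38.31.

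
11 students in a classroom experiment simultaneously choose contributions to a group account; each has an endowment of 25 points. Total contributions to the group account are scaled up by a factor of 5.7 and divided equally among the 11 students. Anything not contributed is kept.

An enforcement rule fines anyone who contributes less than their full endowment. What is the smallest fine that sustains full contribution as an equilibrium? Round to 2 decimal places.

12.05 points

Given the others contribute fully, the best deviation is to contribute 0 (any partial contribution still incurs the fine and gives up units whose private return 0.5182 is below 1).
Deviating from 25 to 0 saves 25 points but forfeits the deviator's share of the drop in the group account: 5.7/11 × 25 = 12.95.
So the deviation gain is 25 − 12.95 = 12.05, and the fine must be at least 12.05 points to wipe it out.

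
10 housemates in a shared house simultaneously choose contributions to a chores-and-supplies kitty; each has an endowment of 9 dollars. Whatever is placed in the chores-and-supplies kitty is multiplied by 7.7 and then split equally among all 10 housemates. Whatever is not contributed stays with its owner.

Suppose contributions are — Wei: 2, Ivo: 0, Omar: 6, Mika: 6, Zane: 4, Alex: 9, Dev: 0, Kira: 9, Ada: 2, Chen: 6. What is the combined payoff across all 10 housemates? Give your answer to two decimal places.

384.80 dollars

Total contributed: 2 + 0 + 6 + 6 + 4 + 9 + 0 + 9 + 2 + 6 = 44; total kept: 10 × 9 − 44 = 46.
The chores-and-supplies kitty pays out 7.7 × 44 = 338.80 in aggregate.
Group total = 46 + 338.80 = 384.80.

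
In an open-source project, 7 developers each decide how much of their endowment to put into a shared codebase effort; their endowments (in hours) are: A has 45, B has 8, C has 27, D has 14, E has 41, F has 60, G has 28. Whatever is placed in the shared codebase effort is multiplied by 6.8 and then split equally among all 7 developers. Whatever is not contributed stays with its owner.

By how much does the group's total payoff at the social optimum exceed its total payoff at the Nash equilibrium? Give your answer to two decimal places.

1293.40 hours

The private return per contributed unit is 6.8/7 = 0.9714 < 1 for every player regardless of endowment, so the Nash equilibrium is zero contribution and the group total is Σ E_j = 45 + 8 + 27 + 14 + 41 + 60 + 28 = 223.
Each contributed unit returns 6.800 to the group, so the social optimum is full contribution by everyone: group total = 6.800 × 223 = 1516.40.
Efficiency loss = (6.800 − 1) × 223 = 1293.40.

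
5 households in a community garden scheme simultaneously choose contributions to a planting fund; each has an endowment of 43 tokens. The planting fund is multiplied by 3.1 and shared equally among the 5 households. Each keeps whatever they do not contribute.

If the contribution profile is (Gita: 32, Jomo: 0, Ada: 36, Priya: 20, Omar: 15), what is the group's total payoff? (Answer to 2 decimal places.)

431.30 tokens

Total contributed: 32 + 0 + 36 + 20 + 15 = 103; total kept: 5 × 43 − 103 = 112.
The planting fund pays out 3.1 × 103 = 319.30 in aggregate.
Group total = 112 + 319.30 = 431.30.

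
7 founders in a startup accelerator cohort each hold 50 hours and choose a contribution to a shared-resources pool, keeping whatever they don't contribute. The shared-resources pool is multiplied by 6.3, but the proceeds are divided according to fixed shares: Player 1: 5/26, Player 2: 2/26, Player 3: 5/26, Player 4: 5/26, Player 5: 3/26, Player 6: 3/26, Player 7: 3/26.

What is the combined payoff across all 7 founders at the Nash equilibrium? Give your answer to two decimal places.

1145.00 hours

Each unit j contributes comes back to j as 6.3 × (j's share), so j prefers to contribute only if that share exceeds 1/6.3 = 0.1587; otherwise keeping the unit dominates.
The shares above 0.1587 belong to Player 1, Player 3 and Player 4, contributing 50 each; the remaining 4 contribute 0. Total contributed: 150.
The shared-resources pool pays out 6.3 × 150 = 945.00 in total (split across the unequal shares, but the aggregate is all that matters for the group sum).
The 4 free-riders keep 50 each, adding 200. Group total = 200 + 945.00 = 1145.00.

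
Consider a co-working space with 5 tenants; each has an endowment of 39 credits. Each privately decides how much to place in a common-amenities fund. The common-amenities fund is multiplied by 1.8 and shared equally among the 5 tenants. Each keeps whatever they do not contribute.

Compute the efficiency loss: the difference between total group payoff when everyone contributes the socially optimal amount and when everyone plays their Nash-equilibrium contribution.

Each contributed unit returns 1.8/5 = 0.3600 to its contributor — below 1 — so contributing 0 is dominant for every player. At the Nash equilibrium everyone keeps their 39, and the group total is 5 × 39 = 195.
Each contributed unit returns 1.800 to the group as a whole (0.3600 to each of 5 players), which exceeds 1, so the social optimum is full contribution: group total = 1.800 × 195 = 351.00.
Efficiency loss = 351.00 − 195 = 156.00.

156.00 credits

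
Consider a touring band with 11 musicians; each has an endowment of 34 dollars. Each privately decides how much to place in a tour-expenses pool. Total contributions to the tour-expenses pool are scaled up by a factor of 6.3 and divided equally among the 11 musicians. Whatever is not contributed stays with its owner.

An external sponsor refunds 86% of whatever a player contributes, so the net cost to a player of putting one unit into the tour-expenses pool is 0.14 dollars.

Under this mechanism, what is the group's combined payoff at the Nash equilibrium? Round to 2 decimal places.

2677.84 dollars

Under the mechanism each unit contributed yields (6.3/11) / 0.14 = 4.0909 back to its contributor per unit of net cost, which exceeds 1, making full contribution the dominant choice for everyone.
So the Nash equilibrium is full contribution by all 11; the group earns 11 × (34 × 0.86 + 6.3 × 34) = 2677.84.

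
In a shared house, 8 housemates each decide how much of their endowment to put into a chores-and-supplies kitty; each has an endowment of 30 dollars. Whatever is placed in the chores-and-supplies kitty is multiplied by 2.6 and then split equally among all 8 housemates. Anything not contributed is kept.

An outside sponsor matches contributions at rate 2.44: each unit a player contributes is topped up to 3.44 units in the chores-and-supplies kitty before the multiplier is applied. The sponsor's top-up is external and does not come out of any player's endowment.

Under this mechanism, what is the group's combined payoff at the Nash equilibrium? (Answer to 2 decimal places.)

2146.56 dollars

Under the mechanism each unit contributed yields 2.6 × 3.44 / 8 = 1.1180 back to its contributor per unit of net cost, which exceeds 1, making full contribution the dominant choice for everyone.
So the Nash equilibrium is full contribution by all 8; the group earns 2.6 × 3.44 × 240 = 2146.56.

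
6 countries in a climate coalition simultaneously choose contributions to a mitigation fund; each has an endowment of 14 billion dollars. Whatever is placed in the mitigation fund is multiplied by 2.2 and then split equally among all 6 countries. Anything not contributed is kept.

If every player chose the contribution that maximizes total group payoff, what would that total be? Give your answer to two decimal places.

Each contributed unit returns 2.200 to the group as a whole (0.3667 to each of 6 players), which exceeds 1, so the social optimum is full contribution: group total = 2.200 × 84 = 184.80.

184.80 billion dollars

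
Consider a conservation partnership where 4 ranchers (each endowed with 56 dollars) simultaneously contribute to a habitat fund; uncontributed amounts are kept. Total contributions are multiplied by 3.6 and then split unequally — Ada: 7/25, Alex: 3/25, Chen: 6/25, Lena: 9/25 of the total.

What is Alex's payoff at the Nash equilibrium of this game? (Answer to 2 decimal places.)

Player j's private return per contributed unit is 3.6 × (j's share). Contributing is weakly dominant for j when that share is at least 1/3.6 = 0.2778, and contributing 0 is dominant otherwise.
Ada and Lena are above the threshold, contributing 56 each; the remaining 2 contribute 0. Total contributed: 112.
Alex keeps 56 and receives 3.6 × 112 × 3/25 = 48.38 from the habitat fund, for a payoff of 104.38.

104.38 dollars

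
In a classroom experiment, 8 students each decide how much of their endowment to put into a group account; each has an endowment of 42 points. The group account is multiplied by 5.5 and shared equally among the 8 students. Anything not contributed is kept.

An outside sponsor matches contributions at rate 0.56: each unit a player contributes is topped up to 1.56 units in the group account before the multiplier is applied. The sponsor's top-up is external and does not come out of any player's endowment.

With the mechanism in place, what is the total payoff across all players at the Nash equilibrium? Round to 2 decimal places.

2882.88 points

The effective private return per unit is now 5.5 × 1.56 / 8 = 1.0725 > 1, so every player's dominant strategy flips to full contribution.
So the Nash equilibrium is full contribution by all 8; the group earns 5.5 × 1.56 × 336 = 2882.88.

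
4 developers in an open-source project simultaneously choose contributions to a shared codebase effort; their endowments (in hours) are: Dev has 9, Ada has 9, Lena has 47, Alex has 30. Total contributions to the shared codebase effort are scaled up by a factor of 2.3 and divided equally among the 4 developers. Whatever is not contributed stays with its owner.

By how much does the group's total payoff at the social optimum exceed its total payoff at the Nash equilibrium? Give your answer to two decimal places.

123.50 hours

The private return per contributed unit is 2.3/4 = 0.5750 < 1 for every player regardless of endowment, so the Nash equilibrium is zero contribution and the group total is Σ E_j = 9 + 9 + 47 + 30 = 95.
Each contributed unit returns 2.300 to the group, so the social optimum is full contribution by everyone: group total = 2.300 × 95 = 218.50.
Efficiency loss = (2.300 − 1) × 95 = 123.50.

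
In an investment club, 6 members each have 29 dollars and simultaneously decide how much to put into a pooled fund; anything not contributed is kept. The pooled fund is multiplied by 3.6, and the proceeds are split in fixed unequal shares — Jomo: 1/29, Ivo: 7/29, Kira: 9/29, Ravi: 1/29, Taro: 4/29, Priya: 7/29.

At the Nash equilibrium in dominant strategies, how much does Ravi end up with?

32.60 dollars

A player with share s gets back 3.6·s per unit contributed, so full contribution is dominant for anyone with s > 1/3.6 = 0.2778 and zero contribution is dominant for anyone below.
The only share above 0.2778 is Kira's 9/29, contributing 29; the remaining 5 contribute 0. Total contributed: 29.
Ravi keeps 29 and receives 3.6 × 29 × 1/29 = 3.60 from the pooled fund, for a payoff of 32.60.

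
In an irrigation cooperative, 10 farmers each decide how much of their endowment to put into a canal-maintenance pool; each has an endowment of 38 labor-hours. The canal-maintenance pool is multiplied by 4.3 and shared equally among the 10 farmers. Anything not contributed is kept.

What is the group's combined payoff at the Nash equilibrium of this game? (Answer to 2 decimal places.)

Each contributed unit returns 4.3/10 = 0.4300 to its contributor — below 1 — so contributing 0 is dominant for every player. At the Nash equilibrium everyone keeps their 38, and the group total is 10 × 38 = 380.

380.00 labor-hours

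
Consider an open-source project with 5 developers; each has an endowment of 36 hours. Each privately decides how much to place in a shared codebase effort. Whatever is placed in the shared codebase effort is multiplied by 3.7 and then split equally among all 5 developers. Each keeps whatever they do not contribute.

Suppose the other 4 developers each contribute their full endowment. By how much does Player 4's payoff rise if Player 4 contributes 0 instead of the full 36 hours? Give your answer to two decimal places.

9.36 hours

Switching from a contribution of 36 to 0 lets Player 4 keep an extra 36 hours, but lowers the shared codebase effort by 36, which costs Player 4 their own share of that drop: 3.7/5 × 36 = 26.64.
Net gain = 36 − 26.64 = 9.36. The private return per contributed unit (0.7400) is below 1, so free-riding is indeed the best response regardless of what the others do.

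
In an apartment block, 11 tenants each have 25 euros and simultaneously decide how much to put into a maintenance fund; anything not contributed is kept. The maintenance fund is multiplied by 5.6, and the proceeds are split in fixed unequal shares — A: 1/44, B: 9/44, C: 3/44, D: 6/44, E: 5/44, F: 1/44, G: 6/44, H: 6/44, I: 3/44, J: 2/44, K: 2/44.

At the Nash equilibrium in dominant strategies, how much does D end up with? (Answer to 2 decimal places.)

44.09 euros

Player j's private return per contributed unit is 5.6 × (j's share). Contributing is weakly dominant for j when that share is at least 1/5.6 = 0.1786, and contributing 0 is dominant otherwise.
The only share above 0.1786 is B's 9/44, contributing 25; the remaining 10 contribute 0. Total contributed: 25.
D keeps 25 and receives 5.6 × 25 × 6/44 = 19.09 from the maintenance fund, for a payoff of 44.09.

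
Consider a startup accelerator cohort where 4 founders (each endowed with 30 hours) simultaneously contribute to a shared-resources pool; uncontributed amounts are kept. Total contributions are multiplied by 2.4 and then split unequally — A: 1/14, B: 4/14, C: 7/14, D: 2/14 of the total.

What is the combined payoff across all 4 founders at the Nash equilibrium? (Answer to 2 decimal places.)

A player with share s gets back 2.4·s per unit contributed, so full contribution is dominant for anyone with s > 1/2.4 = 0.4167 and zero contribution is dominant for anyone below.
The only share above 0.4167 is C's 7/14, contributing 30; the remaining 3 contribute 0. Total contributed: 30.
The shared-resources pool pays out 2.4 × 30 = 72.00 in total (split across the unequal shares, but the aggregate is all that matters for the group sum).
The 3 free-riders keep 30 each, adding 90. Group total = 90 + 72.00 = 162.00.

162.00 hours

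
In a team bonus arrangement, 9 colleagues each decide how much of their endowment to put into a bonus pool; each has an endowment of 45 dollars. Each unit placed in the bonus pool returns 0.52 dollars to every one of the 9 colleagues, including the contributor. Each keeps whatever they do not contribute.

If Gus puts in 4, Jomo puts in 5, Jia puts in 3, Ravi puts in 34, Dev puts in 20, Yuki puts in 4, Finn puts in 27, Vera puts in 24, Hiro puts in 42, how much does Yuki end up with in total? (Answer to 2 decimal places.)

125.76 dollars

Total contributed: 4 + 5 + 3 + 34 + 20 + 4 + 27 + 24 + 42 = 163.
Each receives 0.52 × 163 = 84.76 from the bonus pool.
Yuki keeps 45 − 4 = 41, so Yuki's payoff is 41 + 84.76 = 125.76.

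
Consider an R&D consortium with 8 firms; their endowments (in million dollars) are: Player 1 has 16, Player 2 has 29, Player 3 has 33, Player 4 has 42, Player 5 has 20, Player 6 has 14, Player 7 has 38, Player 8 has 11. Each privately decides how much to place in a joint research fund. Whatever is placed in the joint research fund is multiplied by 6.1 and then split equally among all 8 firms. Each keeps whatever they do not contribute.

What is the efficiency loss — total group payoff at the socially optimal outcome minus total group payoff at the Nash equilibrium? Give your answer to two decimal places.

1035.30 million dollars

The private return per contributed unit is 6.1/8 = 0.7625 < 1 for every player regardless of endowment, so the Nash equilibrium is zero contribution and the group total is Σ E_j = 16 + 29 + 33 + 42 + 20 + 14 + 38 + 11 = 203.
Each contributed unit returns 6.100 to the group, so the social optimum is full contribution by everyone: group total = 6.100 × 203 = 1238.30.
Efficiency loss = (6.100 − 1) × 203 = 1035.30.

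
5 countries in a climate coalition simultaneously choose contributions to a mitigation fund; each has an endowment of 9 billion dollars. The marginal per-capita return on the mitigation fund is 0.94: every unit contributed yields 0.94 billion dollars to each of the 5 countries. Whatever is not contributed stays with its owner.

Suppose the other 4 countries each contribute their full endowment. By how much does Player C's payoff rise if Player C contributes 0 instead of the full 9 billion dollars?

Switching from a contribution of 9 to 0 lets Player C keep an extra 9 billion dollars, but lowers the mitigation fund by 9, which costs Player C their own share of that drop: 0.94 × 9 = 8.46.
Net gain = 9 − 8.46 = 0.54. The private return per contributed unit (0.94) is below 1, so free-riding is indeed the best response regardless of what the others do.

0.54 billion dollars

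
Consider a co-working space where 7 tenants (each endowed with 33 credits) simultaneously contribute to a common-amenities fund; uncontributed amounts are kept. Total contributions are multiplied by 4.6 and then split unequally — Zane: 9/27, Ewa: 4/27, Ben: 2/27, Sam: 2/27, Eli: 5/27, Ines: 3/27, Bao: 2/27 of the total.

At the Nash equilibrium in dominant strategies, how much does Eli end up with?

61.11 credits

Each unit j contributes comes back to j as 4.6 × (j's share), so j prefers to contribute only if that share exceeds 1/4.6 = 0.2174; otherwise keeping the unit dominates.
Only Zane (9/27) clears that bar, contributing 33; the remaining 6 contribute 0. Total contributed: 33.
Eli keeps 33 and receives 4.6 × 33 × 5/27 = 28.11 from the common-amenities fund, for a payoff of 61.11.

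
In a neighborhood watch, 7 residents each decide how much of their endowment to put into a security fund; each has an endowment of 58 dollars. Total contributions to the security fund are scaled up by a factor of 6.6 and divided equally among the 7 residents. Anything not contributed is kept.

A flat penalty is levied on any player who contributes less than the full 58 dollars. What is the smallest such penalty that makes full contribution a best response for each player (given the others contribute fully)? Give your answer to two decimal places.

3.31 dollars

Given the others contribute fully, the best deviation is to contribute 0 (any partial contribution still incurs the fine and gives up units whose private return 0.9429 is below 1).
Deviating from 58 to 0 saves 58 dollars but forfeits the deviator's share of the drop in the security fund: 6.6/7 × 58 = 54.69.
So the deviation gain is 58 − 54.69 = 3.31, and the fine must be at least 3.31 dollars to wipe it out.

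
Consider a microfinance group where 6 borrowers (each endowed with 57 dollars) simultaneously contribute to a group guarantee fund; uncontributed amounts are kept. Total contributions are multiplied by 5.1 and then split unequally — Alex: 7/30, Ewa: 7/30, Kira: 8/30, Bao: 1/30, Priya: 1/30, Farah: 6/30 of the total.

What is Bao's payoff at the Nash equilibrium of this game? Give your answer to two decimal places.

95.76 dollars

A player with share s gets back 5.1·s per unit contributed, so full contribution is dominant for anyone with s > 1/5.1 = 0.1961 and zero contribution is dominant for anyone below.
Alex, Ewa, Kira and Farah clear that bar, contributing 57 each; the remaining 2 contribute 0. Total contributed: 228.
Bao keeps 57 and receives 5.1 × 228 × 1/30 = 38.76 from the group guarantee fund, for a payoff of 95.76.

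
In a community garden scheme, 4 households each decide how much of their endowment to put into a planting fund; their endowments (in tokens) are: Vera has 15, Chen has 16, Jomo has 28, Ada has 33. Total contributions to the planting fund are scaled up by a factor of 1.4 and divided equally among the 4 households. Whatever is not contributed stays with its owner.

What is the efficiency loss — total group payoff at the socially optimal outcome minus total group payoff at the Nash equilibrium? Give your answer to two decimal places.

The private return per contributed unit is 1.4/4 = 0.3500 < 1 for every player regardless of endowment, so the Nash equilibrium is zero contribution and the group total is Σ E_j = 15 + 16 + 28 + 33 = 92.
Each contributed unit returns 1.400 to the group, so the social optimum is full contribution by everyone: group total = 1.400 × 92 = 128.80.
Efficiency loss = (1.400 − 1) × 92 = 36.80.

36.80 tokens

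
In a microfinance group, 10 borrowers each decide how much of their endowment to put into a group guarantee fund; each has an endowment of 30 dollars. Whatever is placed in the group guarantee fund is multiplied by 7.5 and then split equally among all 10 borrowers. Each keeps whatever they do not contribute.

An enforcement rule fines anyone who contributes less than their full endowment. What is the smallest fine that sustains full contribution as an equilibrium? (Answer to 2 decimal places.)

Given the others contribute fully, the best deviation is to contribute 0 (any partial contribution still incurs the fine and gives up units whose private return 0.7500 is below 1).
Deviating from 30 to 0 saves 30 dollars but forfeits the deviator's share of the drop in the group guarantee fund: 7.5/10 × 30 = 22.50.
So the deviation gain is 30 − 22.50 = 7.50, and the fine must be at least 7.50 dollars to wipe it out.

7.50 dollars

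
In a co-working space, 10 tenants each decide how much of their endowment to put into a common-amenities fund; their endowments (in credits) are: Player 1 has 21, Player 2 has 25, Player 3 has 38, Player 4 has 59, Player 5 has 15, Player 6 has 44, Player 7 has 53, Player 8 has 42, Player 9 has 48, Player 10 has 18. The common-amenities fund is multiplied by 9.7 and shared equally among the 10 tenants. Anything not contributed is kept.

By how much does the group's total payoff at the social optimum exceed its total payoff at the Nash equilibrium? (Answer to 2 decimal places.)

The private return per contributed unit is 9.7/10 = 0.9700 < 1 for every player regardless of endowment, so the Nash equilibrium is zero contribution and the group total is Σ E_j = 21 + 25 + 38 + 59 + 15 + 44 + 53 + 42 + 48 + 18 = 363.
Each contributed unit returns 9.700 to the group, so the social optimum is full contribution by everyone: group total = 9.700 × 363 = 3521.10.
Efficiency loss = (9.700 − 1) × 363 = 3158.10.

3158.10 credits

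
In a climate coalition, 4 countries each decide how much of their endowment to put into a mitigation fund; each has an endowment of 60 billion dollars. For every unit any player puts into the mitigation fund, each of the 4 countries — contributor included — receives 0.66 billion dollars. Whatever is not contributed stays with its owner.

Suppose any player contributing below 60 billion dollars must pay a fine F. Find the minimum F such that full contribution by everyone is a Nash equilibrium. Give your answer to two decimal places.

Given the others contribute fully, the best deviation is to contribute 0 (any partial contribution still incurs the fine and gives up units whose private return 0.66 is below 1).
Deviating from 60 to 0 saves 60 billion dollars but forfeits the deviator's share of the drop in the mitigation fund: 0.66 × 60 = 39.60.
So the deviation gain is 60 − 39.60 = 20.40, and the fine must be at least 20.40 billion dollars to wipe it out.

20.40 billion dollars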